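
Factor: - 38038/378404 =-2^(-1)*7^1*11^1*383^ (-1) = - 77/766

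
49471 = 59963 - 10492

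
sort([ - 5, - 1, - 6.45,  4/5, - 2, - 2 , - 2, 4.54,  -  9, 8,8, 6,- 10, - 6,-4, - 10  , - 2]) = [ - 10 , - 10, - 9, - 6.45,  -  6,- 5, - 4, - 2,-2, - 2, - 2, - 1, 4/5,  4.54, 6, 8,8]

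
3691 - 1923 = 1768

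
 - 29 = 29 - 58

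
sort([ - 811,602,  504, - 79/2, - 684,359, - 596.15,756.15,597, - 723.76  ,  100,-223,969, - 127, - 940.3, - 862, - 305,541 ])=[ - 940.3, - 862, - 811 , - 723.76, - 684 , - 596.15, - 305, - 223, - 127,-79/2, 100, 359,504,541,  597,602, 756.15,969]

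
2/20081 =2/20081= 0.00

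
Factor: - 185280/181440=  - 193/189=-  3^(-3)* 7^(  -  1 )*193^1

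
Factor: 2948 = 2^2*11^1*67^1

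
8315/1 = 8315 = 8315.00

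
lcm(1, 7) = 7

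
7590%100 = 90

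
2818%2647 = 171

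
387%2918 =387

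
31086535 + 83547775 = 114634310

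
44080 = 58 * 760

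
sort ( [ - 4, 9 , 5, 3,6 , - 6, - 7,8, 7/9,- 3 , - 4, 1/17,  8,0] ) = [ - 7, - 6, - 4, - 4,-3 , 0 , 1/17, 7/9,3,5, 6,8 , 8 , 9]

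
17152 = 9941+7211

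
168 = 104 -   -  64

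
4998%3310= 1688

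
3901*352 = 1373152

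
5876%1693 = 797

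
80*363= 29040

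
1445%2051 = 1445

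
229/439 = 229/439 = 0.52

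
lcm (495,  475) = 47025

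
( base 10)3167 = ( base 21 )73H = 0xc5f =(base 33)2tw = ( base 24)5BN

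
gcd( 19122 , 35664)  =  6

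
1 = 1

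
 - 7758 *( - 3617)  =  28060686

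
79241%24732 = 5045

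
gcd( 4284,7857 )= 9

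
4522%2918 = 1604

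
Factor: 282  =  2^1*3^1*47^1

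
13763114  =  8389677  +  5373437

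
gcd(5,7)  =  1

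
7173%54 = 45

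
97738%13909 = 375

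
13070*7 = 91490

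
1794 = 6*299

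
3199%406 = 357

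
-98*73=  -  7154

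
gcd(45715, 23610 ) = 5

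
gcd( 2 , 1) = 1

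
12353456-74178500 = -61825044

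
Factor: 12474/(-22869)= -6/11 = - 2^1*3^1 * 11^( - 1 )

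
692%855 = 692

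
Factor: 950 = 2^1* 5^2*19^1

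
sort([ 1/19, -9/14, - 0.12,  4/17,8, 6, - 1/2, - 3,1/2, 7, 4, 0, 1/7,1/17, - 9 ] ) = [ - 9, - 3, - 9/14, - 1/2, - 0.12,  0, 1/19,  1/17,  1/7,4/17, 1/2 , 4, 6,7 , 8]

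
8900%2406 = 1682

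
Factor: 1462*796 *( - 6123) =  - 2^3*3^1*13^1*17^1*43^1*157^1 * 199^1= - 7125653496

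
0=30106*0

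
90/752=45/376 = 0.12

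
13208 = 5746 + 7462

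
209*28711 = 6000599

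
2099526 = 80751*26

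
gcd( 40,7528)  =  8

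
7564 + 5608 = 13172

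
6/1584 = 1/264 = 0.00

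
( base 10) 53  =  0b110101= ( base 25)23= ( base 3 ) 1222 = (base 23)27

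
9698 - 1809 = 7889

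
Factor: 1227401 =7^2 *37^1*677^1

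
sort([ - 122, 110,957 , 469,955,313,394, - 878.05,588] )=[ - 878.05, - 122, 110,  313,  394,469, 588 , 955,957]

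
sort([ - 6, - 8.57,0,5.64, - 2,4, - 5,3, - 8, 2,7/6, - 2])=[ - 8.57, - 8, - 6, - 5, - 2, - 2,0, 7/6 , 2, 3,4,5.64 ]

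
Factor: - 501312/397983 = -2^6*7^1 *373^1*132661^( - 1 )=-167104/132661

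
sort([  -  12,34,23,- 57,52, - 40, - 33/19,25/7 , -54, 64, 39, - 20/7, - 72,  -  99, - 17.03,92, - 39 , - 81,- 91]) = [-99, - 91, - 81, - 72, - 57 ,-54, -40, - 39, -17.03, - 12,-20/7,-33/19,25/7,23, 34 , 39 , 52,64, 92 ] 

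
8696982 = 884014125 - 875317143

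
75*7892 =591900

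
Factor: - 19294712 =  - 2^3 *277^1*8707^1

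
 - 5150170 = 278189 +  - 5428359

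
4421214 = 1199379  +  3221835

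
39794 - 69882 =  - 30088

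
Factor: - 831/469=-3^1*7^ ( - 1)*67^( - 1 )*277^1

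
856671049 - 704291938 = 152379111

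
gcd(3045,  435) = 435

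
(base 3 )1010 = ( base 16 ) 1e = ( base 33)U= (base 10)30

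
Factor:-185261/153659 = -809/671=-11^( - 1) * 61^(- 1)*809^1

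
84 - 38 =46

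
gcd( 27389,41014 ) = 1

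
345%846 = 345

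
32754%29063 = 3691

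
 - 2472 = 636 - 3108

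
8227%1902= 619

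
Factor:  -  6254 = - 2^1 * 53^1*59^1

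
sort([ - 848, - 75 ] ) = [ - 848, - 75]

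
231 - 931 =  - 700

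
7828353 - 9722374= - 1894021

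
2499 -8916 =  - 6417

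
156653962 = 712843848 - 556189886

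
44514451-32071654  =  12442797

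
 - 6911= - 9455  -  -2544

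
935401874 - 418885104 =516516770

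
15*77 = 1155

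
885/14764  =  885/14764= 0.06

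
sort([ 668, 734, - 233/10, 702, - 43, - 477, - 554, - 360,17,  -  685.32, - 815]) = [ - 815 , - 685.32, - 554, - 477, - 360, - 43, - 233/10, 17,668, 702, 734] 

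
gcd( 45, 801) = 9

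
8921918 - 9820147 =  - 898229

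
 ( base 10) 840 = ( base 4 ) 31020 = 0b1101001000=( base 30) s0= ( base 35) o0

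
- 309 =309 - 618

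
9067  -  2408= 6659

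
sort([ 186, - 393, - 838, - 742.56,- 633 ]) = [  -  838, - 742.56,  -  633, - 393,186] 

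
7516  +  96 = 7612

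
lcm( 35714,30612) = 214284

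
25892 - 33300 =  - 7408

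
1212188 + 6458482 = 7670670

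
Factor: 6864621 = 3^1*2288207^1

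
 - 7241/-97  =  74 + 63/97 = 74.65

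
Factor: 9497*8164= 77533508 = 2^2*13^1*157^1*9497^1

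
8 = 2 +6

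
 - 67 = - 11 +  - 56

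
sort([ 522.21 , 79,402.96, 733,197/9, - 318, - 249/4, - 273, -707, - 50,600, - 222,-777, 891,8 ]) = [ - 777, - 707, - 318, - 273,-222,- 249/4, - 50, 8,197/9,79,402.96,522.21,600,733 , 891]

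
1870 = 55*34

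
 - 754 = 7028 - 7782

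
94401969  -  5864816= 88537153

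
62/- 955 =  - 1 + 893/955 =- 0.06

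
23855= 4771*5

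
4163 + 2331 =6494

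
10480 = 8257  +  2223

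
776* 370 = 287120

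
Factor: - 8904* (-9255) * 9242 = 2^4*3^2*5^1*7^1*53^1*617^1* 4621^1 = 761601057840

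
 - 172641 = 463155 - 635796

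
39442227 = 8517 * 4631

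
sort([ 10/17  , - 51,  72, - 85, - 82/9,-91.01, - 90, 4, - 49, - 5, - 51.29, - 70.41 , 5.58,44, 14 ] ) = [ - 91.01, - 90,  -  85, - 70.41, - 51.29, -51, - 49,  -  82/9 , - 5, 10/17, 4, 5.58,14, 44, 72 ]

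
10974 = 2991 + 7983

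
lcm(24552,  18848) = 1865952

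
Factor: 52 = 2^2*13^1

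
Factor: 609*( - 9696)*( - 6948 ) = 2^7*3^4*7^1*29^1*101^1 *193^1 = 41026995072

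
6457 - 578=5879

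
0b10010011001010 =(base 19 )171d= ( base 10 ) 9418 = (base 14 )360a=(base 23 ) HIB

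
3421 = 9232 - 5811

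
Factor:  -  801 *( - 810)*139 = 2^1*3^6*5^1*89^1*139^1 = 90184590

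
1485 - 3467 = -1982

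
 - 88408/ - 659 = 88408/659 = 134.15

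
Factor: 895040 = 2^6*5^1*2797^1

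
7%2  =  1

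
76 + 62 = 138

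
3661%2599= 1062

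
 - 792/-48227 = 792/48227=0.02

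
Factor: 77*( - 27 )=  - 2079 = - 3^3 * 7^1*11^1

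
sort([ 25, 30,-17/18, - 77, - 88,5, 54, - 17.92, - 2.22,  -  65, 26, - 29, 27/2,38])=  [  -  88, - 77, - 65, - 29, - 17.92, - 2.22 , - 17/18, 5,27/2,  25, 26, 30, 38,  54]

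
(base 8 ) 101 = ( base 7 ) 122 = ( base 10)65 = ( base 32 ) 21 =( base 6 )145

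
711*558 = 396738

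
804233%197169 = 15557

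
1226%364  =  134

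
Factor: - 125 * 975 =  - 121875 = - 3^1*5^5 * 13^1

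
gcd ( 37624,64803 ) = 1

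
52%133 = 52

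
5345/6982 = 5345/6982 = 0.77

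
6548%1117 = 963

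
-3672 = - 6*612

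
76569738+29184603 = 105754341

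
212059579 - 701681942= -489622363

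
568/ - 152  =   - 71/19 = - 3.74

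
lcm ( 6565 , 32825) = 32825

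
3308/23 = 3308/23=143.83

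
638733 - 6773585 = -6134852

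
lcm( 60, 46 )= 1380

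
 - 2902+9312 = 6410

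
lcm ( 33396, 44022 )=968484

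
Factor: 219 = 3^1*73^1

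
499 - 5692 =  - 5193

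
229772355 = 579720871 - 349948516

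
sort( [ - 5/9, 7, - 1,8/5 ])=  [-1, - 5/9, 8/5,7]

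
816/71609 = 816/71609 = 0.01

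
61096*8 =488768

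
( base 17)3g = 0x43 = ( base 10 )67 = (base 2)1000011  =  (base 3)2111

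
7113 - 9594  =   - 2481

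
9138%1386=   822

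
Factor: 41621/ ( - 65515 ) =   -  5^(-1)*13103^(  -  1 )*41621^1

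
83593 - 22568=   61025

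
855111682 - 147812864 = 707298818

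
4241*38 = 161158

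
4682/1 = 4682 = 4682.00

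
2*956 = 1912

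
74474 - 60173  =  14301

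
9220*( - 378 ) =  - 3485160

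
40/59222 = 20/29611 = 0.00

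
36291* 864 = 31355424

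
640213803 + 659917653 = 1300131456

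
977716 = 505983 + 471733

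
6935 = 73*95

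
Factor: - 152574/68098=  - 3^1*59^1*79^( - 1 ) = - 177/79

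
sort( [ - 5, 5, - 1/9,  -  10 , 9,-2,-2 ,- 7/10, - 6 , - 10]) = [ - 10, - 10, - 6,-5,  -  2, - 2, -7/10 ,  -  1/9,5, 9]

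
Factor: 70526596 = 2^2*7^1*1021^1* 2467^1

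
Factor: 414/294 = 3^1*7^( - 2)*23^1 =69/49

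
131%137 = 131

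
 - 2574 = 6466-9040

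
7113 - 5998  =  1115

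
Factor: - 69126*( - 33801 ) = 2^1*3^2*19^1*41^1*281^1*593^1 = 2336527926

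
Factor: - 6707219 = -6707219^1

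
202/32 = 6+5/16 = 6.31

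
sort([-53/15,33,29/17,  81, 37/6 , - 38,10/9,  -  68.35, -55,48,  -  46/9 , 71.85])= [ - 68.35 , - 55, - 38, - 46/9, - 53/15, 10/9 , 29/17,37/6,33, 48,71.85,81]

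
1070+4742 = 5812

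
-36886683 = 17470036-54356719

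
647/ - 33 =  - 647/33=- 19.61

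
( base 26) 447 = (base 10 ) 2815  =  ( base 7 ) 11131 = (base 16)AFF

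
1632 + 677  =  2309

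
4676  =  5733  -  1057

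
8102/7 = 8102/7 = 1157.43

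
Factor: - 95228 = -2^2*7^1 * 19^1*179^1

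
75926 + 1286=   77212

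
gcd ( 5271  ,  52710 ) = 5271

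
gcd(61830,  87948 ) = 18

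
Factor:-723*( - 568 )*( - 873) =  - 2^3*3^3*71^1*97^1*241^1 = - 358509672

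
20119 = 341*59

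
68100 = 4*17025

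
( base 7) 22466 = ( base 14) 2136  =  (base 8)13144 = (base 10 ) 5732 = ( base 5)140412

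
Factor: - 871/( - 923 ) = 67^1*71^ ( - 1) = 67/71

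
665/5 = 133 = 133.00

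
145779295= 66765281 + 79014014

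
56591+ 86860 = 143451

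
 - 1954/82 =-977/41 =- 23.83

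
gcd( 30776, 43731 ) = 1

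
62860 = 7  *8980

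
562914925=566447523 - 3532598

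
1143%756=387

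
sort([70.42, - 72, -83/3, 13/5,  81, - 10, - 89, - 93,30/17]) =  [ - 93 , - 89, - 72, - 83/3, - 10,30/17,13/5,70.42, 81 ] 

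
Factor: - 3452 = - 2^2*863^1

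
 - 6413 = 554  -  6967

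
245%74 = 23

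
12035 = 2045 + 9990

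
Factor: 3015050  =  2^1*5^2*47^1*1283^1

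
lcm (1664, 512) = 6656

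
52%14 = 10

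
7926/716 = 3963/358= 11.07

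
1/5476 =1/5476= 0.00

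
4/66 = 2/33 = 0.06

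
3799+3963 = 7762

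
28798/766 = 14399/383 = 37.60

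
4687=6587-1900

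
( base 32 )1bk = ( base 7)4033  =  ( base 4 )111310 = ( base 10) 1396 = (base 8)2564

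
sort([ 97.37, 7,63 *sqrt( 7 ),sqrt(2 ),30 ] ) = [ sqrt(2), 7 , 30 , 97.37,63*sqrt(7)]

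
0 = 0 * 822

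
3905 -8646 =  - 4741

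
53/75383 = 53/75383 = 0.00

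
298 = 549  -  251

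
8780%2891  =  107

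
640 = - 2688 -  - 3328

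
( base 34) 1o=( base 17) 37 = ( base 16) 3a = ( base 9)64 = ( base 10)58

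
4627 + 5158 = 9785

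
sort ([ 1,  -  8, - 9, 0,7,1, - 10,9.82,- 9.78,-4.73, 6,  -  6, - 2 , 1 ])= [-10, - 9.78,  -  9, - 8, - 6,- 4.73, - 2,0, 1,  1,1,6,7,9.82]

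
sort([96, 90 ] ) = [90,96]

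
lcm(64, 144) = 576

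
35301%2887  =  657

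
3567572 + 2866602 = 6434174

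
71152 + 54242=125394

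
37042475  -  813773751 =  - 776731276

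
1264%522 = 220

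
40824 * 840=34292160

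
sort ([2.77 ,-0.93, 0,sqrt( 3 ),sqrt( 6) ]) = [ - 0.93, 0, sqrt(3),  sqrt( 6) , 2.77]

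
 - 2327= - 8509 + 6182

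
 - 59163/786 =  - 19721/262 = -75.27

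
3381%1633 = 115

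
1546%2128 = 1546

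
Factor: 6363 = 3^2 * 7^1 * 101^1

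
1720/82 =860/41  =  20.98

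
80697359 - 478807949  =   - 398110590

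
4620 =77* 60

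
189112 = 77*2456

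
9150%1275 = 225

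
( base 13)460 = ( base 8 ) 1362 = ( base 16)2F2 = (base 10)754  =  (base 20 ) 1he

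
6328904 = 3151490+3177414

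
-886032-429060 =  - 1315092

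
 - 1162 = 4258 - 5420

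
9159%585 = 384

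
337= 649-312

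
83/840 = 83/840 = 0.10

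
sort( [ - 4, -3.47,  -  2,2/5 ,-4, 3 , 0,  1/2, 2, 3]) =[ - 4,  -  4, - 3.47, - 2,  0, 2/5,1/2, 2, 3, 3] 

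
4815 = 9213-4398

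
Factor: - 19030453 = - 13^1*23^1*63647^1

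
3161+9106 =12267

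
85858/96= 42929/48 = 894.35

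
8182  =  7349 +833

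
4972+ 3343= 8315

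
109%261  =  109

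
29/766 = 29/766 = 0.04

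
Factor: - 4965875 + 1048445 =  - 3917430 = - 2^1*3^3*5^1*11^1*1319^1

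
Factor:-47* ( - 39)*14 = 25662 = 2^1*3^1*7^1*13^1 * 47^1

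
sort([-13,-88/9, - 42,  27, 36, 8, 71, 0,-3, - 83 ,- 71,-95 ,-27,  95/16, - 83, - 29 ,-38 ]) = [- 95, - 83,-83 , - 71, - 42, - 38,-29,-27,- 13, - 88/9, - 3,0, 95/16, 8,27, 36,71] 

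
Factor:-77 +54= -23^1 = -23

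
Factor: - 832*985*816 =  - 668728320 = -2^10*3^1* 5^1 * 13^1*17^1*197^1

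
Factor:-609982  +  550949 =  - 13^1* 19^1*239^1 = -59033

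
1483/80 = 18 + 43/80 = 18.54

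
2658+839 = 3497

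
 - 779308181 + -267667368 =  - 1046975549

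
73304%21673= 8285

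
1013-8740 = -7727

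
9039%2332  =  2043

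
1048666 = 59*17774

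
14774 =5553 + 9221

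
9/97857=1/10873 =0.00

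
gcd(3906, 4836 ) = 186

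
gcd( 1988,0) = 1988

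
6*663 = 3978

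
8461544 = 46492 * 182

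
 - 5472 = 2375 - 7847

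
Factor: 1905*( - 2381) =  - 4535805 =-3^1*5^1*127^1*2381^1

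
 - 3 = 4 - 7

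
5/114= 5/114= 0.04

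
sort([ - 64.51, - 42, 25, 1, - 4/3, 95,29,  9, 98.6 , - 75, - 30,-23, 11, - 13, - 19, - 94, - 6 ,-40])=[ - 94 , - 75, - 64.51, - 42, - 40, - 30,-23,-19 ,-13, - 6 ,-4/3,1,9,11 , 25, 29,95, 98.6]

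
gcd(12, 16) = 4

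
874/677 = 1+ 197/677 = 1.29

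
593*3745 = 2220785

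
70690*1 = 70690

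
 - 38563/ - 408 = 94 + 211/408 =94.52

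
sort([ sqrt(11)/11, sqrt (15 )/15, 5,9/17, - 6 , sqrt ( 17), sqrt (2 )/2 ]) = [  -  6,sqrt (15) /15, sqrt( 11)/11,9/17, sqrt( 2 )/2,  sqrt (17), 5 ] 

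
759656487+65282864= 824939351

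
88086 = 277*318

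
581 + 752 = 1333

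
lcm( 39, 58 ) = 2262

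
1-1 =0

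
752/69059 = 752/69059 = 0.01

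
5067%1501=564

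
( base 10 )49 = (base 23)23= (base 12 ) 41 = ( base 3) 1211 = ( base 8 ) 61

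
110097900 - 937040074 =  - 826942174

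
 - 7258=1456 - 8714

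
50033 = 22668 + 27365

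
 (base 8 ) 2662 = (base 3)2000000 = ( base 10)1458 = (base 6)10430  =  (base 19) 40e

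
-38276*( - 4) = 153104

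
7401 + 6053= 13454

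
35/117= 35/117 = 0.30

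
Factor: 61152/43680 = 7/5 = 5^(-1)*7^1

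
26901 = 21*1281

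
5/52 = 5/52  =  0.10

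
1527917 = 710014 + 817903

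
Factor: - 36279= - 3^2 * 29^1*139^1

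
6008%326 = 140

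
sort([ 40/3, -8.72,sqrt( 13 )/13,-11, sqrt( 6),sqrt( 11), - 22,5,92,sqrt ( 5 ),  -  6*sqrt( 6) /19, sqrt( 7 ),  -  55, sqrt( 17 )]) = [ - 55,  -  22,-11, - 8.72,-6*sqrt( 6) /19, sqrt ( 13 ) /13,sqrt (5),sqrt ( 6 ),sqrt(7 ),sqrt( 11),sqrt( 17 ),5 , 40/3,92]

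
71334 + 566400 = 637734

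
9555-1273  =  8282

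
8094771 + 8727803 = 16822574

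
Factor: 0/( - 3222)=0^1 = 0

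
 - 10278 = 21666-31944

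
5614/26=2807/13  =  215.92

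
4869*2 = 9738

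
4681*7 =32767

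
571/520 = 571/520= 1.10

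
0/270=0 = 0.00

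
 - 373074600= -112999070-260075530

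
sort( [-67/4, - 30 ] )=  [ - 30,-67/4 ] 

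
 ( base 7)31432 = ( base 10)7765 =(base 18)15h7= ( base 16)1e55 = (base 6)55541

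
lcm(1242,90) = 6210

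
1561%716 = 129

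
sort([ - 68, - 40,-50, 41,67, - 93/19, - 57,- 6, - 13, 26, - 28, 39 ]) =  [ - 68,-57, - 50, - 40, - 28, - 13, - 6, - 93/19,26, 39, 41,  67 ]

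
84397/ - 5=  - 16880 + 3/5 = - 16879.40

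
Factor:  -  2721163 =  - 2721163^1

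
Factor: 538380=2^2*3^3*5^1  *997^1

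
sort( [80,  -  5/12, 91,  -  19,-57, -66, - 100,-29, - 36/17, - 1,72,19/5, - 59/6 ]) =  [ - 100,-66, - 57,- 29,-19,  -  59/6, -36/17,-1, - 5/12, 19/5,72,  80,91]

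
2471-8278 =-5807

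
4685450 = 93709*50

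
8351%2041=187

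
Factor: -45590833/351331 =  - 167^1*409^(  -  1)*859^( - 1 ) * 272999^1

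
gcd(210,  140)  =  70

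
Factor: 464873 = 19^1*43^1*569^1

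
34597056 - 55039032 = -20441976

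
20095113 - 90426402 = -70331289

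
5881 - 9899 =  - 4018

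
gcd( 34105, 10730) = 5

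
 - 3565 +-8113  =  -11678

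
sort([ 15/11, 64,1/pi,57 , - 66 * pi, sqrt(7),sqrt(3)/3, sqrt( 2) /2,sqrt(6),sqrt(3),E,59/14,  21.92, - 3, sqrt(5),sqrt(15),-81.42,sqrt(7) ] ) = [-66*pi,-81.42,-3, 1/pi,sqrt( 3) /3,sqrt( 2)/2,15/11,  sqrt(3), sqrt(5),sqrt(6),sqrt(7 ), sqrt(7),E, sqrt(15), 59/14,21.92,  57,64]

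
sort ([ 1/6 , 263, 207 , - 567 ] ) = [- 567,1/6, 207, 263 ] 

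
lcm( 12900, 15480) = 77400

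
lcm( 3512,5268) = 10536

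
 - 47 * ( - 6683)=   314101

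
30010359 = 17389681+12620678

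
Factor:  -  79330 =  - 2^1*5^1* 7933^1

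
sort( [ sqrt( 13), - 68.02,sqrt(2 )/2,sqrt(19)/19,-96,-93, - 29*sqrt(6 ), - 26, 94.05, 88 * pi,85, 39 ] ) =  [-96, - 93, - 29*sqrt(6), - 68.02, - 26, sqrt( 19 )/19,sqrt(2) /2,sqrt( 13 ), 39,85, 94.05,88*pi ]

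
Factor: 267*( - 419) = -111873  =  - 3^1*89^1*419^1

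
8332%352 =236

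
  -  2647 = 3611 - 6258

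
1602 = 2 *801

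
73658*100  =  7365800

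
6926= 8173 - 1247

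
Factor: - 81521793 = -3^2*9057977^1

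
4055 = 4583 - 528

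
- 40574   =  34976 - 75550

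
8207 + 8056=16263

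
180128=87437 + 92691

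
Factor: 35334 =2^1 * 3^2*13^1*151^1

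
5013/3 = 1671 = 1671.00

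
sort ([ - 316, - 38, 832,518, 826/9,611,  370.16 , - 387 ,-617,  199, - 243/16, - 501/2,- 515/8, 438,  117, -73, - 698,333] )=[ - 698 ,- 617 ,  -  387, - 316,-501/2,  -  73, - 515/8,-38, - 243/16,826/9, 117, 199, 333,  370.16, 438,  518, 611, 832] 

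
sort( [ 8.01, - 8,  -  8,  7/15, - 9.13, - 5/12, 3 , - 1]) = [ - 9.13, - 8, - 8, - 1, - 5/12, 7/15,  3,8.01] 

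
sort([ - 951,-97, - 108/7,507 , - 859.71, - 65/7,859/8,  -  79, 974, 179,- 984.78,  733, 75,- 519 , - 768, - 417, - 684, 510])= [  -  984.78, - 951, - 859.71 ,-768,  -  684, - 519,- 417 , - 97,-79, - 108/7,  -  65/7,75, 859/8,  179,507, 510,733, 974]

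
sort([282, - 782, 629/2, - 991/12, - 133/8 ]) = [-782 , - 991/12, - 133/8,  282, 629/2]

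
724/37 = 724/37 = 19.57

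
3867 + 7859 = 11726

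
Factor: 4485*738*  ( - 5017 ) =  - 16605918810= -  2^1*3^3*5^1*13^1*23^1*29^1*41^1*173^1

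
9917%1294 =859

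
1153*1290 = 1487370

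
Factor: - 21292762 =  - 2^1*10646381^1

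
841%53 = 46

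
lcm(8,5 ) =40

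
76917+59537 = 136454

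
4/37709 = 4/37709 = 0.00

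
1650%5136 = 1650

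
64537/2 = 64537/2 = 32268.50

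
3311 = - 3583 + 6894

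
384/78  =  4 + 12/13 = 4.92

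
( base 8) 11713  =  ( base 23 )9d7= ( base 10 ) 5067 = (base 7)20526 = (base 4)1033023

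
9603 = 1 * 9603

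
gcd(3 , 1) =1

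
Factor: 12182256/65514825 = 2^4*3^(  -  2 )*5^(-2)*31^1*2729^1 * 32353^(  -  1 )=1353584/7279425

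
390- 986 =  - 596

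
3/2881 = 3/2881 = 0.00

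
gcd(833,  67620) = 49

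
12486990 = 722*17295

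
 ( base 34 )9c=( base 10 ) 318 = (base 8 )476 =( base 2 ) 100111110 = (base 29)AS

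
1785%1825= 1785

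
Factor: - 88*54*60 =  - 285120=   - 2^6*3^4 *5^1 *11^1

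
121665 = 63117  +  58548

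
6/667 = 6/667 = 0.01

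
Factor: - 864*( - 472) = 2^8*3^3*59^1  =  407808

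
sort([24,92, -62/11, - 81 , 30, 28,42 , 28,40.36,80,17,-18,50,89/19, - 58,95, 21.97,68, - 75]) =[ - 81,  -  75,-58, - 18, - 62/11,89/19, 17, 21.97,24,28,28,30,40.36,42,  50, 68,80 , 92, 95]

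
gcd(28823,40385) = 41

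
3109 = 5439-2330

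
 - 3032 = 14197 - 17229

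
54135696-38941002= 15194694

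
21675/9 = 7225/3 =2408.33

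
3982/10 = 1991/5 = 398.20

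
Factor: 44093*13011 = 573694023  =  3^1*7^1*4337^1*6299^1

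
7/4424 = 1/632 = 0.00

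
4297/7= 613 + 6/7 = 613.86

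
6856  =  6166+690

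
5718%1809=291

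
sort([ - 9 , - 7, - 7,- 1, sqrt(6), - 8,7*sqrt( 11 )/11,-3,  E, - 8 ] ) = [ - 9, - 8, - 8, - 7, - 7, - 3, - 1,7*sqrt (11 )/11,sqrt(6),E ]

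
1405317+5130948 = 6536265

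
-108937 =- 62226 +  -46711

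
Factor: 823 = 823^1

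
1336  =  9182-7846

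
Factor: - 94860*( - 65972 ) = 6258103920 = 2^4*3^2*5^1*17^1*31^1*16493^1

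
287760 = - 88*( - 3270)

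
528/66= 8 = 8.00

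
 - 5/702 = - 1 + 697/702 = - 0.01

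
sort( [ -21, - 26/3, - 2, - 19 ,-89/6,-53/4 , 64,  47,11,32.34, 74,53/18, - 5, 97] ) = [ - 21, - 19 ,- 89/6, - 53/4, - 26/3 , - 5, - 2,53/18,11, 32.34, 47, 64, 74,97] 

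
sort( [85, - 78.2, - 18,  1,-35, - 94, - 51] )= [ - 94, -78.2, - 51, - 35, - 18,1,85]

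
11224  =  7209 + 4015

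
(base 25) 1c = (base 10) 37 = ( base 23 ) 1e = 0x25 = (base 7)52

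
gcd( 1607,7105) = 1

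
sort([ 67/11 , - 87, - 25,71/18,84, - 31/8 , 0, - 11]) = [ - 87, - 25,-11, - 31/8, 0  ,  71/18, 67/11, 84]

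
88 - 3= 85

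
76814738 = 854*89947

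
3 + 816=819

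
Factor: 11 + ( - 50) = - 3^1*13^1 = - 39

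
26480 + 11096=37576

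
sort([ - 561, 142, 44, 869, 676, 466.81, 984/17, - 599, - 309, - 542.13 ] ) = [ - 599 ,-561 , -542.13, - 309, 44, 984/17 , 142, 466.81, 676,869] 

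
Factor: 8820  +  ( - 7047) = 3^2*197^1  =  1773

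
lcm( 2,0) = 0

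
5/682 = 5/682= 0.01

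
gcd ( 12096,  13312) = 64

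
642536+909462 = 1551998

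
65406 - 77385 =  - 11979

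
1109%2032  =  1109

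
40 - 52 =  - 12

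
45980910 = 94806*485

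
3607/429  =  3607/429 = 8.41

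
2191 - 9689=-7498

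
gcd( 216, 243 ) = 27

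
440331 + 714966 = 1155297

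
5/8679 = 5/8679 = 0.00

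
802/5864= 401/2932 =0.14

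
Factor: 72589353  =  3^1*103^1*234917^1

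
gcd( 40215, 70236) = 3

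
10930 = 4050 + 6880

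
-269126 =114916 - 384042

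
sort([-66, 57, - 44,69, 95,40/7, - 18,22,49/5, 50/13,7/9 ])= [- 66,-44,-18,  7/9 , 50/13,  40/7,49/5,22, 57,69, 95 ]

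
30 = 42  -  12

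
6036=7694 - 1658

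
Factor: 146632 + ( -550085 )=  - 403453 = - 79^1*5107^1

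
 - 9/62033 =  - 1+ 62024/62033 = - 0.00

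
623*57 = 35511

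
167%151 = 16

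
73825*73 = 5389225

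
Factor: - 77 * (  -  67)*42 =2^1*3^1*7^2*11^1*67^1 = 216678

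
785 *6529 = 5125265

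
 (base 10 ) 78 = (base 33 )2c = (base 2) 1001110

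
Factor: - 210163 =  - 29^1*7247^1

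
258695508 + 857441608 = 1116137116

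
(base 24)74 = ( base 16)AC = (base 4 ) 2230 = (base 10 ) 172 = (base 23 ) 7B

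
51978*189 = 9823842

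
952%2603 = 952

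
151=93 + 58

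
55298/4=27649/2 = 13824.50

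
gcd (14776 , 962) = 2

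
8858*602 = 5332516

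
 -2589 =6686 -9275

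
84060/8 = 21015/2 = 10507.50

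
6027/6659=6027/6659 = 0.91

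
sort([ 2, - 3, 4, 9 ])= [-3,  2,4,9]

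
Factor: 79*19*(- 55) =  -82555 = -  5^1*11^1*19^1 * 79^1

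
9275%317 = 82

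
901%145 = 31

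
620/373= 620/373= 1.66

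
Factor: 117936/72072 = 18/11  =  2^1*3^2*11^ ( - 1)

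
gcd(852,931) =1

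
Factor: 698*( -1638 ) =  - 2^2*3^2 * 7^1*13^1*349^1 = -1143324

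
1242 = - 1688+2930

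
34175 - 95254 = - 61079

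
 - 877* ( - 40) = 35080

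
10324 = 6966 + 3358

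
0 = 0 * 2632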